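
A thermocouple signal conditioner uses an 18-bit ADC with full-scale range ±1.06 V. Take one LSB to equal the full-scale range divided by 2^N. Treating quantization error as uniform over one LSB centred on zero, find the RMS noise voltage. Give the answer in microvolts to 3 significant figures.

Full-scale range = 1.06 V − (-1.06 V) = 2.12 V.
Step size = 2.12/262144 V = 8.0872 µV.
σ_q = LSB/√12 = 8.0872 µV/3.4641 = 2.33 µV.

2.33 µV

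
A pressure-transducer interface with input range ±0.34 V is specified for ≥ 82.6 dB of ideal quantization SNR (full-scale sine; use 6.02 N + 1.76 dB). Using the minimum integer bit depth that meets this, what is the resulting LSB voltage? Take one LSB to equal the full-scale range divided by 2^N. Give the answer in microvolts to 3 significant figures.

The full-scale span is 0.34 − (-0.34) = 0.68 V.
N ≥ (82.6 − 1.76)/6.02 = 13.429 → N_min = 14.
LSB = 0.68 V ÷ 2^14 = 0.68/16384 V = 41.5 µV.

41.5 µV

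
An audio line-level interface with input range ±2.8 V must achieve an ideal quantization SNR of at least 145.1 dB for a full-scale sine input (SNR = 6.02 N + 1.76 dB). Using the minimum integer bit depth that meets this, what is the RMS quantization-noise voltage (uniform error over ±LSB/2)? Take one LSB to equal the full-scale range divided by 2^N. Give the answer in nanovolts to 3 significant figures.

96.4 nV

The full-scale span is 2.8 − (-2.8) = 5.6 V.
6.02 N + 1.76 ≥ 145.1 gives N ≥ 23.811, so the minimum integer is 24.
LSB = 5.6 V ÷ 2^24 = 5.6/16777216 V = 333.79 nV.
σ_q = LSB/√12 = 333.79 nV/3.4641 = 96.4 nV.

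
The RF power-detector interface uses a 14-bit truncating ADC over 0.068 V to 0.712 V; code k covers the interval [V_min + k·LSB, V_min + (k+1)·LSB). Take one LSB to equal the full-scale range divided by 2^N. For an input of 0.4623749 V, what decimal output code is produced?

10033

Full-scale range = 0.712 V − (0.068 V) = 0.644 V. LSB = 0.644 V / 2^14 ≈ 39.31 µV.
code = ⌊(V_in − V_min)/LSB⌋ = ⌊(V_in − V_min) × 2^14 / range⌋
     = ⌊(0.4623749 − (0.068)) × 16384 / 0.644⌋ = ⌊0.3943749 × 16384/0.644⌋
     = ⌊10033.289⌋ = 10033.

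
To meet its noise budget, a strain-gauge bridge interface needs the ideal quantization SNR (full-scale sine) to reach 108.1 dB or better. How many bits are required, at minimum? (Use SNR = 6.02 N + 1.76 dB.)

N ≥ (108.1 − 1.76)/6.02 = 17.664 → N_min = 18.

18 bits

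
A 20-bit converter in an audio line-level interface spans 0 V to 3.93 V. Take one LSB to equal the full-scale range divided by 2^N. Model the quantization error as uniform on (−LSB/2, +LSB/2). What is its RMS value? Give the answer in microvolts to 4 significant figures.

V_FS = 3.93 V.
LSB = 3.93 V / 2^20 = 3.74794 µV.
σ_q = LSB/√12 = 3.74794 µV/3.4641 = 1.082 µV.

1.082 µV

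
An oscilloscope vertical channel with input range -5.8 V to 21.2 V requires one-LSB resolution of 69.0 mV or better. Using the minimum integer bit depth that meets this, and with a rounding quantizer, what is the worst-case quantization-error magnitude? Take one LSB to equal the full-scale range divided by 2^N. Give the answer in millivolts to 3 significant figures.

26.4 mV

Range = 21.2 − (-5.8) = 27 V.
27 V / 69.0 mV = 391.3. Since 2^8 = 256 and 2^9 = 512, N = 9.
LSB = 27 V ÷ 2^9 = 27/512 V = 52.734 mV.
|e|_max = LSB/2 = 26.4 mV.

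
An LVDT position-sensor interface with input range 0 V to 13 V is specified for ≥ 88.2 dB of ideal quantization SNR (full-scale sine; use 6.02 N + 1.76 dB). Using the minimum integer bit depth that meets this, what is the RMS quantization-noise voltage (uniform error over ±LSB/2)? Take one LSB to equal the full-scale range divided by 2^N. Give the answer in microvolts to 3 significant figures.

Full-scale range = 13 V.
N ≥ (88.2 − 1.76)/6.02 = 14.359 → N_min = 15.
One LSB is 13 V / 32768 = 396.73 µV.
RMS noise = LSB/√12 = 115 µV.

115 µV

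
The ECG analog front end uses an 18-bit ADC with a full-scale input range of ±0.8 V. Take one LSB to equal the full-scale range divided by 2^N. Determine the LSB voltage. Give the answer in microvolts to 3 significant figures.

The full-scale span is 0.8 − (-0.8) = 1.6 V.
Number of codes = 2^18 = 262144.
LSB = 1.6 V ÷ 2^18 = 1.6/262144 V = 6.10 µV.

6.10 µV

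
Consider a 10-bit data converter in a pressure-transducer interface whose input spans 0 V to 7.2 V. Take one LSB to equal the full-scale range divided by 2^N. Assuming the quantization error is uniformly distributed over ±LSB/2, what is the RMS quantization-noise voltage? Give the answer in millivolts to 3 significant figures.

2.03 mV

Span = 7.2 V.
LSB = 7.2 V ÷ 2^10 = 7.2/1024 V = 7.0313 mV.
For a uniform distribution on [−LSB/2, +LSB/2], V_rms = LSB/√12 = 7.0313 mV/3.4641 = 2.03 mV.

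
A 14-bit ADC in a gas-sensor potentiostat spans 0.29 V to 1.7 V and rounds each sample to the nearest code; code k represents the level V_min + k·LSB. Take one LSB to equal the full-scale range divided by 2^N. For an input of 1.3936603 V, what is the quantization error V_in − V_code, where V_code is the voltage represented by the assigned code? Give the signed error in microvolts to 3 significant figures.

+32.4 µV

Full-scale range = 1.7 V − (0.29 V) = 1.41 V. LSB = 1.41 V / 2^14 ≈ 86.06 µV.
(1.3936603 − (0.29)) / LSB = 1.1036603 × 16384/1.41 = 12824.3761. Nearest integer: k = 12824.
Reconstructed level: 0.29 + 12824 × 1.41/16384 V = 1.3936279297 V.
e = 1.3936603 − (1.3936279297) = +32.4 µV.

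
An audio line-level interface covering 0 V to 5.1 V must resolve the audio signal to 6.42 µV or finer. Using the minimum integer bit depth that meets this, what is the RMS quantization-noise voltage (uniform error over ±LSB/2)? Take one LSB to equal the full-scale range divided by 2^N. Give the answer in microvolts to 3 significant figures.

V_FS = 5.1 V.
Need 2^N ≥ 5.1 V / 6.42 µV = 794400 → N_min = 20.
LSB = 5.1 V / 2^20 = 4.8637 µV.
V_rms = LSB/√12 = 1.40 µV.

1.40 µV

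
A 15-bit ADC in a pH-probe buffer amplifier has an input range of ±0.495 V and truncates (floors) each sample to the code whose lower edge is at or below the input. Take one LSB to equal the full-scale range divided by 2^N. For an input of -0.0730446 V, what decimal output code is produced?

Range = 0.495 − (-0.495) = 0.99 V. LSB = 0.99 V / 2^15 ≈ 30.21 µV.
V_in − V_min = -0.0730446 − (-0.495) = 0.4219554 V.
Divide by LSB: 0.4219554 × 32768/0.99 = 13966.2975.
Truncating gives code 13966.

13966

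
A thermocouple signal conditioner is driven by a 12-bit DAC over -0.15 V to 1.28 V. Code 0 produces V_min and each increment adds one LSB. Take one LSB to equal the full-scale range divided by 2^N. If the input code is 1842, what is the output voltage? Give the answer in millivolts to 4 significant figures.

Full-scale range = 1.28 V − (-0.15 V) = 1.43 V. LSB = 1.43 V / 2^12.
V_out = V_min + code × LSB = -0.15 V + 1842 × 1.43 V / 4096
      = -0.15 + 0.643081 = 0.493081 V.

493.1 mV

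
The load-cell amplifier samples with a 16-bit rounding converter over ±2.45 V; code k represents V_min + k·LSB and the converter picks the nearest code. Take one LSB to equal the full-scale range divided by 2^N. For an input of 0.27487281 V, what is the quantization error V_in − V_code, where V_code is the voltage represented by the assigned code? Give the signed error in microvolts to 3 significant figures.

+25.4 µV

Span: 2.45 V − (-2.45 V) = 4.9 V. LSB = 4.9 V / 2^16 ≈ 74.77 µV.
Position in LSBs: (0.27487281 − (-2.45)) × 65536/4.9 = 36444.3397; rounding gives k = 36444.
V_code = V_min + k × range/2^16 = -2.45 + 36444 × 4.9/65536 = 0.27484741211 V.
V_in − V_code = 0.27487281 − (0.27484741211) = +25.4 µV.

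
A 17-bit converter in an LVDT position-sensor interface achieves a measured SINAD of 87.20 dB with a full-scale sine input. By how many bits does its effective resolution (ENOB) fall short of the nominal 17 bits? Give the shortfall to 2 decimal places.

N_eff = (87.20 − 1.76)/6.02 = 14.1927 bits.
17 − 14.1927 = 2.81 bits below nominal.

2.81 bits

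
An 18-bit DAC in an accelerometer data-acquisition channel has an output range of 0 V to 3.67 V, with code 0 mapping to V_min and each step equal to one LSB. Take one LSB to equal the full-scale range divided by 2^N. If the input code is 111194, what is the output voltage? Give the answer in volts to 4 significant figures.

Range is 3.67 V. LSB = 3.67 V / 2^18.
V_out = 0 + 111194 × (3.67/262144) V
      = 0 + 1.55671 = 1.55671 V.

1.557 V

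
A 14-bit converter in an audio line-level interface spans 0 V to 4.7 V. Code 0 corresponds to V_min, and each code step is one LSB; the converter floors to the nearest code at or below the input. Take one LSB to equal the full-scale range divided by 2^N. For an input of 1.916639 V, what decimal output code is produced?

6681

Full-scale range = 4.7 V. LSB = 4.7 V / 2^14 ≈ 286.9 µV.
(V_in − V_min) × 2^14/range = (1.916639 − (0)) × 16384/4.7 = 6681.322.
Floor → code = 6681.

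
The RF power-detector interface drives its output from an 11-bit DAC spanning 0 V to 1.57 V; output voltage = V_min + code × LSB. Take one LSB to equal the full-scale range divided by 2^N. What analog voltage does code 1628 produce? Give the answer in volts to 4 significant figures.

1.248 V

Range is 1.57 V. LSB = 1.57 V / 2^11.
V_out = 0 + 1628 × (1.57/2048) V
      = 0 V + 1.24803 V = 1.24803 V.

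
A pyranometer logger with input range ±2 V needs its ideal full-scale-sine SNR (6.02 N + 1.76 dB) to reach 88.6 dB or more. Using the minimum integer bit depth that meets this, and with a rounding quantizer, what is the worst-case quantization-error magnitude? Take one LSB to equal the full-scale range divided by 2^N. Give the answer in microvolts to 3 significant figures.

61.0 µV

Span: 2 V − (-2 V) = 4 V.
Solving 6.02 N ≥ 88.6 − 1.76: N ≥ 14.425. Round up → N = 15.
LSB = 4 V ÷ 2^15 = 4/32768 V = 122.07 µV.
Max error for round-to-nearest is LSB/2 = 61.0 µV.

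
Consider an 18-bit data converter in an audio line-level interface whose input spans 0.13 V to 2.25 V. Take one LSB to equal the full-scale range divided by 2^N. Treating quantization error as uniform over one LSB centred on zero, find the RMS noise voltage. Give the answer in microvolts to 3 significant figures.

The full-scale span is 2.25 − (0.13) = 2.12 V.
One LSB is 2.12 V / 262144 = 8.0872 µV.
RMS of a uniform error over width LSB is LSB/√12 = 2.33 µV.

2.33 µV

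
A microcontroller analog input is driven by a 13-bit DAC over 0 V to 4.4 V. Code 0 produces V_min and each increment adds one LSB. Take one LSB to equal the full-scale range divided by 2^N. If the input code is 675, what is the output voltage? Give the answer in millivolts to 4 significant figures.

362.5 mV

Range is 4.4 V. LSB = 4.4 V / 2^13.
V_out = V_min + code × LSB = 0 V + 675 × 4.4 V / 8192
      = 0 V + 0.362549 V = 0.362549 V.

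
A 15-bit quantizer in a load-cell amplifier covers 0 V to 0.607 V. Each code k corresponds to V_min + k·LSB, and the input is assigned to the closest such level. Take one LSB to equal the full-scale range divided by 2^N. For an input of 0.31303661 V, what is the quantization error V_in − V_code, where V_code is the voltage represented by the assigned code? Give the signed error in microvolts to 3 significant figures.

Range is 0.607 V. LSB = 0.607 V / 2^15 ≈ 18.52 µV.
(0.31303661 − (0)) / LSB = 0.31303661 × 32768/0.607 = 16898.8198. Nearest integer: k = 16899.
Reconstructed level: 0 + 16899 × 0.607/32768 V = 0.31303994751 V.
V_in − V_code = 0.31303661 − (0.31303994751) = −3.34 µV.

−3.34 µV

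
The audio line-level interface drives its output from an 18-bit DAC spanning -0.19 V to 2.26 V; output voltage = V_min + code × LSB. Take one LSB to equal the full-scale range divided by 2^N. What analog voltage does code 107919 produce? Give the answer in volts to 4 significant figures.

Full-scale range = 2.26 V − (-0.19 V) = 2.45 V. LSB = 2.45 V / 2^18.
V_out = -0.19 + 107919 × (2.45/262144) V
      = -0.19 + 1.00861 = 0.818612 V.

0.8186 V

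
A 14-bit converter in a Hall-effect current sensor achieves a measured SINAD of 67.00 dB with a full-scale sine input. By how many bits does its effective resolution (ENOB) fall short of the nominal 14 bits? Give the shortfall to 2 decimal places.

3.16 bits

N_eff = (67.00 − 1.76)/6.02 = 10.8372 bits.
Lost resolution: 14 − 10.8372 = 3.1628 bits.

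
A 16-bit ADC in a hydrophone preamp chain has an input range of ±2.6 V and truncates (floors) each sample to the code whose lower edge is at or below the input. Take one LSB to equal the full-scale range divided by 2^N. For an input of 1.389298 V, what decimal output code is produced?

50277

Range = 2.6 − (-2.6) = 5.2 V. LSB = 5.2 V / 2^16 ≈ 79.35 µV.
(V_in − V_min) × 2^16/range = (1.389298 − (-2.6)) × 65536/5.2 = 50277.430.
Floor → code = 50277.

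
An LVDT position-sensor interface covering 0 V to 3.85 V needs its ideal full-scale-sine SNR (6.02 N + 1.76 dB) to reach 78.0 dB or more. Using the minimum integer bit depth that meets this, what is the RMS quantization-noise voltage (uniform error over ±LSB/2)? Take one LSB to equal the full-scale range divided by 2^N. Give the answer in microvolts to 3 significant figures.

V_FS = 3.85 V.
N ≥ (78.0 − 1.76)/6.02 = 12.664 → N_min = 13.
One LSB is 3.85 V / 8192 = 469.97 µV.
V_rms = LSB/√12 = 136 µV.

136 µV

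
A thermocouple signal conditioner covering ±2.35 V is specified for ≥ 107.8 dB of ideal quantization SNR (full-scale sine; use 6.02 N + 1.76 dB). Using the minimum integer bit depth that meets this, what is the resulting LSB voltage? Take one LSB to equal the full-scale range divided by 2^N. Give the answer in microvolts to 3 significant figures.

Span: 2.35 V − (-2.35 V) = 4.7 V.
Solving 6.02 N ≥ 107.8 − 1.76: N ≥ 17.615. Round up → N = 18.
Step size = 4.7/262144 V = 17.9 µV.

17.9 µV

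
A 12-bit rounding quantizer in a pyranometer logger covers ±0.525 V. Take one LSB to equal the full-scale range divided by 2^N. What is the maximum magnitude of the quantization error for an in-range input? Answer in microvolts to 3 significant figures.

Range = 0.525 − (-0.525) = 1.05 V.
LSB = 1.05 V / 2^12 = 256.35 µV.
A rounding quantizer has |error| ≤ LSB/2 = 128 µV.

128 µV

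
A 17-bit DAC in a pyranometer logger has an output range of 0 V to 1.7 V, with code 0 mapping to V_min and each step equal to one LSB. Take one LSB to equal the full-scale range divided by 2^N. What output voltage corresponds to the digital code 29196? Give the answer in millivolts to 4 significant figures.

Full-scale range = 1.7 V. LSB = 1.7 V / 2^17.
V_out = V_min + code × LSB = 0 V + 29196 × 1.7 V / 131072
      = 0 V + 0.378671 V = 0.378671 V.

378.7 mV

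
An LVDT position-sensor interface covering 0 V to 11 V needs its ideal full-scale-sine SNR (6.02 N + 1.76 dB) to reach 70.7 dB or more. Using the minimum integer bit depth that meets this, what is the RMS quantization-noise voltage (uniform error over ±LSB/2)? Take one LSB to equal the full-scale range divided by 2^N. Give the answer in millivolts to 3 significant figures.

Range is 11 V.
6.02 N + 1.76 ≥ 70.7 gives N ≥ 11.452, so the minimum integer is 12.
LSB = 11 V / 2^12 = 2.6855 mV.
V_rms = LSB/√12 = 0.775 mV.

0.775 mV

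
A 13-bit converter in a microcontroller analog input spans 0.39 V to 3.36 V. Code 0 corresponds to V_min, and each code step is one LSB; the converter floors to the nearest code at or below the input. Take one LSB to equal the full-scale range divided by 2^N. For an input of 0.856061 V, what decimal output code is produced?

1285

Span: 3.36 V − (0.39 V) = 2.97 V. LSB = 2.97 V / 2^13 ≈ 362.5 µV.
V_in − V_min = 0.856061 − (0.39) = 0.466061 V.
Divide by LSB: 0.466061 × 8192/2.97 = 1285.5124.
Truncating gives code 1285.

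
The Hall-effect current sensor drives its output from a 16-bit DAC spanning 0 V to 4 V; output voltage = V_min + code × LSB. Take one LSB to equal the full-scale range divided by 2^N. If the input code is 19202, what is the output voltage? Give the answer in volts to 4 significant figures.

1.172 V

Span = 4 V. LSB = 4 V / 2^16.
Output = V_min + (19202/65536) × range = 0 + 0.292999 × 4 V
      = 0 + 1.17200 = 1.17200 V.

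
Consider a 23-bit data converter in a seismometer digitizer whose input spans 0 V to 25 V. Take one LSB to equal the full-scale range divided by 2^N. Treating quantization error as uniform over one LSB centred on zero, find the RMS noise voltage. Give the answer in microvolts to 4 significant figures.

0.8603 µV

Full-scale range = 25 V.
Step size = 25/8388608 V = 2.98023 µV.
σ_q = LSB/√12 = 2.98023 µV/3.4641 = 0.8603 µV.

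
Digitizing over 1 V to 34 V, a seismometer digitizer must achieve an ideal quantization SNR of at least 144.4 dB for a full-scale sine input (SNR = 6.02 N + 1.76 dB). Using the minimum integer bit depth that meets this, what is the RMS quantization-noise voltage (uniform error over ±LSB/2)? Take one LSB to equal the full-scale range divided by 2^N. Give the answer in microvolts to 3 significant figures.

0.568 µV

Span: 34 V − (1 V) = 33 V.
N ≥ (144.4 − 1.76)/6.02 = 23.694 → N_min = 24.
LSB = 33 V / 2^24 = 1.9670 µV.
RMS noise = LSB/√12 = 0.568 µV.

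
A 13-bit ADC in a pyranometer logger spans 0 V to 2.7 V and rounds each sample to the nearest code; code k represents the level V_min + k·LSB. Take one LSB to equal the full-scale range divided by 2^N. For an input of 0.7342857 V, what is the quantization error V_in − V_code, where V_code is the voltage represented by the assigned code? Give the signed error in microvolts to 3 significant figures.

−40.5 µV

V_FS = 2.7 V. LSB = 2.7 V / 2^13 ≈ 329.6 µV.
(V_in − V_min)/LSB = (0.7342857 − (0)) × 8192/2.7 = 2227.8772 → nearest code k = 2228.
V_code = 0 + (2228/8192) × 2.7 = 0.7343261719 V.
e = 0.7342857 − (0.7343261719) = −40.5 µV.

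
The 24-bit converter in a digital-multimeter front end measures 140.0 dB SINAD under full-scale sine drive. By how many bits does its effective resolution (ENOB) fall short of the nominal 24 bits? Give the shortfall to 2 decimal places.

ENOB = (SINAD − 1.76)/6.02 = (140.0 − 1.76)/6.02 = 22.9635 bits.
24 − 22.9635 = 1.04 bits below nominal.

1.04 bits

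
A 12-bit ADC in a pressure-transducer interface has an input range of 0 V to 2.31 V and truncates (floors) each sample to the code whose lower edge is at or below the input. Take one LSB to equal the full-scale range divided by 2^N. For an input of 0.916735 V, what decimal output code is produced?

V_FS = 2.31 V. LSB = 2.31 V / 2^12 ≈ 0.5640 mV.
V_in − V_min = 0.916735 − (0) = 0.916735 V.
Divide by LSB: 0.916735 × 4096/2.31 = 1625.5180.
Truncating gives code 1625.

1625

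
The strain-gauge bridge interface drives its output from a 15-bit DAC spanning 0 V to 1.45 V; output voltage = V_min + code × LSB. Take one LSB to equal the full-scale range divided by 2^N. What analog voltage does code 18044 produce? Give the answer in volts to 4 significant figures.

V_FS = 1.45 V. LSB = 1.45 V / 2^15.
V_out = 0 + 18044 × (1.45/32768) V
      = 0 V + 0.798456 V = 0.798456 V.

0.7985 V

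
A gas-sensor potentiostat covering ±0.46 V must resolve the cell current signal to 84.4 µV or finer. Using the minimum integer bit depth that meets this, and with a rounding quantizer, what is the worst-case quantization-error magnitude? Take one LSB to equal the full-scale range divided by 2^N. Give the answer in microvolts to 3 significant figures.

28.1 µV

Full-scale range = 0.46 V − (-0.46 V) = 0.92 V.
Need 2^N ≥ 0.92 V / 84.4 µV = 10900 → N_min = 14.
LSB = 0.92 V ÷ 2^14 = 0.92/16384 V = 56.152 µV.
|e|_max = LSB/2 = 28.1 µV.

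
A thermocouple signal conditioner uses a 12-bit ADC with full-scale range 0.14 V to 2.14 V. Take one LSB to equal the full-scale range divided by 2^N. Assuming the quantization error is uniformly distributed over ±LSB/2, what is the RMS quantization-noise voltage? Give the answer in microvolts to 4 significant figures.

141.0 µV

The full-scale span is 2.14 − (0.14) = 2 V.
LSB = 2 V / 2^12 = 488.281 µV.
RMS of a uniform error over width LSB is LSB/√12 = 141.0 µV.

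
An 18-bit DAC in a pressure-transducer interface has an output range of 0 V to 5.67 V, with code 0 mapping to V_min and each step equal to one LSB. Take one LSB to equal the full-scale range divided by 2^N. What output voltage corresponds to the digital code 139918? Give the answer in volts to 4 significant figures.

V_FS = 5.67 V. LSB = 5.67 V / 2^18.
V_out = V_min + code × LSB = 0 V + 139918 × 5.67 V / 262144
      = 0 + 3.02633 = 3.02633 V.

3.026 V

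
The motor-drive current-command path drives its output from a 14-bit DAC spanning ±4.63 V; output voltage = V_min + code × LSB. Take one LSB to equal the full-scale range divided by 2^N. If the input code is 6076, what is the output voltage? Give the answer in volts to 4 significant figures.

Range = 4.63 − (-4.63) = 9.26 V. LSB = 9.26 V / 2^14.
Output = V_min + (6076/16384) × range = -4.63 + 0.370850 × 9.26 V
      = -4.63 + 3.43407 = -1.19593 V.

-1.196 V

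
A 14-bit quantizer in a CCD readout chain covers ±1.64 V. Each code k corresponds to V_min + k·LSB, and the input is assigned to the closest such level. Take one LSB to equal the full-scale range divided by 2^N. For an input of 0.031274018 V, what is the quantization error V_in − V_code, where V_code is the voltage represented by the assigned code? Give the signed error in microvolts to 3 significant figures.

+43.5 µV

The full-scale span is 1.64 − (-1.64) = 3.28 V. LSB = 3.28 V / 2^14 ≈ 200.2 µV.
(0.031274018 − (-1.64)) / LSB = 1.671274018 × 16384/3.28 = 8348.2175. Nearest integer: k = 8348.
V_code = -1.64 + (8348/16384) × 3.28 = 0.031230468750 V.
V_in − V_code = 0.031274018 − (0.031230468750) = +43.5 µV.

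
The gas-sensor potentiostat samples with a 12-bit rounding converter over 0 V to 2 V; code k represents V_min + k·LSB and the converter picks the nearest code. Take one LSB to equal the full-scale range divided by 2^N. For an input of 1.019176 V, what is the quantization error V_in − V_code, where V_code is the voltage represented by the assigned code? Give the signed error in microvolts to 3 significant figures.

+133 µV

V_FS = 2 V. LSB = 2 V / 2^12 ≈ 488.3 µV.
Position in LSBs: (1.019176 − (0)) × 4096/2 = 2087.2724; rounding gives k = 2087.
V_code = 0 + (2087/4096) × 2 = 1.019042969 V.
V_in − V_code = 1.019176 − (1.019042969) = +133 µV.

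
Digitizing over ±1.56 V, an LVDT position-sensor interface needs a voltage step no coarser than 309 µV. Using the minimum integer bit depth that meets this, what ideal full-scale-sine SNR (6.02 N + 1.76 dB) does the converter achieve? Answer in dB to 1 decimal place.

The full-scale span is 1.56 − (-1.56) = 3.12 V.
Required number of levels: 3.12/309 µV = 10097; smallest N with 2^N ≥ that is 14.
SNR = 6.02 × 14 + 1.76 = 86.04 dB.

86.0 dB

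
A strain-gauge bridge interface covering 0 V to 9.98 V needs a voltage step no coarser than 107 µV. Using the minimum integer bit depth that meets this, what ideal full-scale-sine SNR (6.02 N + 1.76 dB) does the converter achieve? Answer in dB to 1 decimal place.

V_FS = 9.98 V.
Need 2^N ≥ 9.98 V / 107 µV = 93270 → N_min = 17.
Ideal SNR at N = 17: 6.02·17 + 1.76 = 104.1 dB.

104.1 dB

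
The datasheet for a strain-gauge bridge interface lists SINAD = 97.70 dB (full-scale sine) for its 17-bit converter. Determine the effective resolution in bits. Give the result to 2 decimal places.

15.94 bits

ENOB = (SINAD − 1.76) / 6.02 = (97.70 − 1.76) / 6.02 = 95.94 / 6.02 = 15.9369.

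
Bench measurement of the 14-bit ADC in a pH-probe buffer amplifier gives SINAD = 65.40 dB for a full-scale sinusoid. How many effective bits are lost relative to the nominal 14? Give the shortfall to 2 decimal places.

N_eff = (65.40 − 1.76)/6.02 = 10.5714 bits.
Lost resolution: 14 − 10.5714 = 3.4286 bits.

3.43 bits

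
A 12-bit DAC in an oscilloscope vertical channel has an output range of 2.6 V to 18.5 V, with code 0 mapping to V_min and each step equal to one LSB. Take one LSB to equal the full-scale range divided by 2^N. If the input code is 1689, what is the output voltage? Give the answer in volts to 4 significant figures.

Span: 18.5 V − (2.6 V) = 15.9 V. LSB = 15.9 V / 2^12.
V_out = 2.6 + 1689 × (15.9/4096) V
      = 2.6 V + 6.55642 V = 9.15642 V.

9.156 V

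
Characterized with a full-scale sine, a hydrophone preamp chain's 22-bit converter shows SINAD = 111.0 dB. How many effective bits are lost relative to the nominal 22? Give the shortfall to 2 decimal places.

ENOB = (SINAD − 1.76)/6.02 = (111.0 − 1.76)/6.02 = 18.1462 bits.
Lost resolution: 22 − 18.1462 = 3.8538 bits.

3.85 bits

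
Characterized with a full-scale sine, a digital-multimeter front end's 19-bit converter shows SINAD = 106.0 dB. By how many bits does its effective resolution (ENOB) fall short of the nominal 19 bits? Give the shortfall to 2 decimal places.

1.68 bits

N_eff = (106.0 − 1.76)/6.02 = 17.3156 bits.
19 − 17.3156 = 1.68 bits below nominal.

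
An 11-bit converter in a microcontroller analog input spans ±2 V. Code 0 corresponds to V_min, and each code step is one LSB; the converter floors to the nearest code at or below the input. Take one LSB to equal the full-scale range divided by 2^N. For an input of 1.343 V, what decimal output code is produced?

1711

Span: 2 V − (-2 V) = 4 V. LSB = 4 V / 2^11 ≈ 1.953 mV.
(V_in − V_min) × 2^11/range = (1.343 − (-2)) × 2048/4 = 1711.616.
Floor → code = 1711.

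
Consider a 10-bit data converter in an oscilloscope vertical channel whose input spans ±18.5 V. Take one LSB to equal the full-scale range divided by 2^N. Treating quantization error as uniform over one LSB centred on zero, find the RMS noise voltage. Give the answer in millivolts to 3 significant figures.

10.4 mV

The full-scale span is 18.5 − (-18.5) = 37 V.
Step size = 37/1024 V = 36.133 mV.
For a uniform distribution on [−LSB/2, +LSB/2], V_rms = LSB/√12 = 36.133 mV/3.4641 = 10.4 mV.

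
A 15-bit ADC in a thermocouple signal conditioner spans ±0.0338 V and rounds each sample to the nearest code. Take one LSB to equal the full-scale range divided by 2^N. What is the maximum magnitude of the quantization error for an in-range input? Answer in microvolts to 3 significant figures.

Span: 0.0338 V − (-0.0338 V) = 0.0676 V.
LSB = 0.0676 V / 2^15 = 2.0630 µV.
A rounding quantizer has |error| ≤ LSB/2 = 1.03 µV.

1.03 µV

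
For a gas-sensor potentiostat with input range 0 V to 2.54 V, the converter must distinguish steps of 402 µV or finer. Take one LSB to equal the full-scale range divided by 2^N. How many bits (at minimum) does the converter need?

13 bits

V_FS = 2.54 V.
2.54 V / 402 µV = 6318. Since 2^12 = 4096 and 2^13 = 8192, N = 13.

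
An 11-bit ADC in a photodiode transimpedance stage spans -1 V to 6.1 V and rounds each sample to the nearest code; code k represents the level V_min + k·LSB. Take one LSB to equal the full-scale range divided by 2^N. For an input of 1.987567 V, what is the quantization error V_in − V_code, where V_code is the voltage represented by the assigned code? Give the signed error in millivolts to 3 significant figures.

−0.812 mV

The full-scale span is 6.1 − (-1) = 7.1 V. LSB = 7.1 V / 2^11 ≈ 3.467 mV.
Position in LSBs: (1.987567 − (-1)) × 2048/7.1 = 861.7658; rounding gives k = 862.
V_code = V_min + k × range/2^11 = -1 + 862 × 7.1/2048 = 1.988378906 V.
V_in − V_code = 1.987567 − (1.988378906) = −0.812 mV.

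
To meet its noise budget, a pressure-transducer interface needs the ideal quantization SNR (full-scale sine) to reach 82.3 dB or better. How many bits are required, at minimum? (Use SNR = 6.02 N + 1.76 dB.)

14 bits

N ≥ (82.3 − 1.76)/6.02 = 13.379 → N_min = 14.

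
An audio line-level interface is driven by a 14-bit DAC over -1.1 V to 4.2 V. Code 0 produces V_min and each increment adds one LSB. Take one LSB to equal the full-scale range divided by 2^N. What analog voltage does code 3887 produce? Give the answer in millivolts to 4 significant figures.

The full-scale span is 4.2 − (-1.1) = 5.3 V. LSB = 5.3 V / 2^14.
Output = V_min + (3887/16384) × range = -1.1 + 0.237244 × 5.3 V
      = -1.1 V + 1.25739 V = 0.157391 V.

157.4 mV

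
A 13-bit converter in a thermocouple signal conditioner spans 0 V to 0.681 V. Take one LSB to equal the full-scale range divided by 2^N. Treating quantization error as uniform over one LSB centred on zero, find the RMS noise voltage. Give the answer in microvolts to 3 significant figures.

V_FS = 0.681 V.
LSB = 0.681 V ÷ 2^13 = 0.681/8192 V = 83.130 µV.
RMS of a uniform error over width LSB is LSB/√12 = 24.0 µV.

24.0 µV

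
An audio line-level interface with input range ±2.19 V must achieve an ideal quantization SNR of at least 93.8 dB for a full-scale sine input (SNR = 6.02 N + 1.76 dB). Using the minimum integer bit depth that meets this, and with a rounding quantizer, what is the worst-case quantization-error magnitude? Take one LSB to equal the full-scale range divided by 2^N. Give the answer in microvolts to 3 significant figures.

Full-scale range = 2.19 V − (-2.19 V) = 4.38 V.
Required N = ⌈(93.8 − 1.76)/6.02⌉ = ⌈15.289⌉ = 16.
Step size = 4.38/65536 V = 66.833 µV.
Half an LSB is 33.4 µV.

33.4 µV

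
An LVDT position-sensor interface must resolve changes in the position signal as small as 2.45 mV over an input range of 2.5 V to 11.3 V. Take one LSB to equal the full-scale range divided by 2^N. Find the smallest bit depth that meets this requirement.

Span: 11.3 V − (2.5 V) = 8.8 V.
8.8 V / 2.45 mV = 3592. Since 2^11 = 2048 and 2^12 = 4096, N = 12.

12 bits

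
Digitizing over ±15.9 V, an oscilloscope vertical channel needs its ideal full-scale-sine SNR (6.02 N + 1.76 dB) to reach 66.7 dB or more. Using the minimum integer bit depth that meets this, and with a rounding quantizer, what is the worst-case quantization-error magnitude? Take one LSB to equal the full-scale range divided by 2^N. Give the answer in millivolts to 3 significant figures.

7.76 mV

Full-scale range = 15.9 V − (-15.9 V) = 31.8 V.
Solving 6.02 N ≥ 66.7 − 1.76: N ≥ 10.787. Round up → N = 11.
Step size = 31.8/2048 V = 15.527 mV.
Half an LSB is 7.76 mV.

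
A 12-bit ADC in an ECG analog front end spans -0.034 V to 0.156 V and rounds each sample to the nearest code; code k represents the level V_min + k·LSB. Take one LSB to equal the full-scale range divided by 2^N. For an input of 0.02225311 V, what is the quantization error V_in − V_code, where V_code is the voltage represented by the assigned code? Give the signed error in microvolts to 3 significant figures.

Full-scale range = 0.156 V − (-0.034 V) = 0.19 V. LSB = 0.19 V / 2^12 ≈ 46.39 µV.
(0.02225311 − (-0.034)) / LSB = 0.05625311 × 4096/0.19 = 1212.6986. Nearest integer: k = 1213.
V_code = V_min + k × range/2^12 = -0.034 + 1213 × 0.19/4096 = 0.02226708984 V.
e = 0.02225311 − (0.02226708984) = −14.0 µV.

−14.0 µV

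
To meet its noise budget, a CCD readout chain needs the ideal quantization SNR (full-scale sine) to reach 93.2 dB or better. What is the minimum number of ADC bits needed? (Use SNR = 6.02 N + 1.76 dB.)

16 bits

Required N = ⌈(93.2 − 1.76)/6.02⌉ = ⌈15.189⌉ = 16.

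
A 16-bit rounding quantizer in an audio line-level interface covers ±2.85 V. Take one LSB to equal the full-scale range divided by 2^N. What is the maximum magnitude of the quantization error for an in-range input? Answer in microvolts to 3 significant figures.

Range = 2.85 − (-2.85) = 5.7 V.
LSB = 5.7 V / 2^16 = 86.975 µV.
Worst-case error for round-to-nearest is half an LSB: 43.5 µV.

43.5 µV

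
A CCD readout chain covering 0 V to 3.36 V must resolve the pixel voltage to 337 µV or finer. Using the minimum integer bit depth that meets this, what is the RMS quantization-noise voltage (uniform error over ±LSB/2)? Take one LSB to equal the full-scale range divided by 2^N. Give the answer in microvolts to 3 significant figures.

Range is 3.36 V.
Required number of levels: 3.36/337 µV = 9970.3; smallest N with 2^N ≥ that is 14.
One LSB is 3.36 V / 16384 = 205.08 µV.
V_rms = LSB/√12 = 59.2 µV.

59.2 µV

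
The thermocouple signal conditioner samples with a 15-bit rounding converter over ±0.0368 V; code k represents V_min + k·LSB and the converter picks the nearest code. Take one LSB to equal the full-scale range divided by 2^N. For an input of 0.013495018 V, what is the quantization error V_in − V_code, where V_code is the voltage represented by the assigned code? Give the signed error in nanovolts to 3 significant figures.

Full-scale range = 0.0368 V − (-0.0368 V) = 0.0736 V. LSB = 0.0736 V / 2^15 ≈ 2.246 µV.
Position in LSBs: (0.013495018 − (-0.0368)) × 32768/0.0736 = 22392.2167; rounding gives k = 22392.
V_code = -0.0368 + (22392/32768) × 0.0736 = 0.013494531250 V.
e = 0.013495018 − (0.013494531250) = +487 nV.

+487 nV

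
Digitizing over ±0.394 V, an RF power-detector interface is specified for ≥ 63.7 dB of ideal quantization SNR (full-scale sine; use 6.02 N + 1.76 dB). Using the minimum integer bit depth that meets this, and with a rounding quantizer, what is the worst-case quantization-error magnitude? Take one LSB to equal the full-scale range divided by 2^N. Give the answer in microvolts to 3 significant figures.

192 µV

The full-scale span is 0.394 − (-0.394) = 0.788 V.
6.02 N + 1.76 ≥ 63.7 gives N ≥ 10.289, so the minimum integer is 11.
One LSB is 0.788 V / 2048 = 384.77 µV.
Half an LSB is 192 µV.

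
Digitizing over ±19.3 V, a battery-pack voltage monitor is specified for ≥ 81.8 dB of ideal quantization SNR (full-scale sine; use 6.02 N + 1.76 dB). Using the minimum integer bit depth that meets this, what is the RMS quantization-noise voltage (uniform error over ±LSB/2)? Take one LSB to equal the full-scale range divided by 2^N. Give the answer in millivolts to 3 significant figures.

Span: 19.3 V − (-19.3 V) = 38.6 V.
Solving 6.02 N ≥ 81.8 − 1.76: N ≥ 13.296. Round up → N = 14.
LSB = 38.6 V / 2^14 = 2.3560 mV.
RMS noise = LSB/√12 = 0.680 mV.

0.680 mV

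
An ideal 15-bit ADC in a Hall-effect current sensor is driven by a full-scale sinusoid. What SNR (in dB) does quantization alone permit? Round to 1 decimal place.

92.1 dB

Ideal quantization SNR: 6.02 × 15 + 1.76 dB = 92.1 dB.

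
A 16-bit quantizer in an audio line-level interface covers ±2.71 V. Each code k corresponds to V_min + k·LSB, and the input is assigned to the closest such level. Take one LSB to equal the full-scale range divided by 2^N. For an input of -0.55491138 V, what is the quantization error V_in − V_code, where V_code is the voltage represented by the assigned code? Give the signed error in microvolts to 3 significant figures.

+23.3 µV

Full-scale range = 2.71 V − (-2.71 V) = 5.42 V. LSB = 5.42 V / 2^16 ≈ 82.70 µV.
Position in LSBs: (-0.55491138 − (-2.71)) × 65536/5.42 = 26058.2819; rounding gives k = 26058.
Reconstructed level: -2.71 + 26058 × 5.42/65536 V = -0.55493469238 V.
e = -0.55491138 − (-0.55493469238) = +23.3 µV.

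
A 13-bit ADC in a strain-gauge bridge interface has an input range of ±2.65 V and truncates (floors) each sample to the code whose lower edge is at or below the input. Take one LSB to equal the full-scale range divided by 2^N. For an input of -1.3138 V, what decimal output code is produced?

Range = 2.65 − (-2.65) = 5.3 V. LSB = 5.3 V / 2^13 ≈ 0.6470 mV.
code = ⌊(V_in − V_min)/LSB⌋ = ⌊(V_in − V_min) × 2^13 / range⌋
     = ⌊(-1.3138 − (-2.65)) × 8192 / 5.3⌋ = ⌊1.3362 × 8192/5.3⌋
     = ⌊2065.311⌋ = 2065.

2065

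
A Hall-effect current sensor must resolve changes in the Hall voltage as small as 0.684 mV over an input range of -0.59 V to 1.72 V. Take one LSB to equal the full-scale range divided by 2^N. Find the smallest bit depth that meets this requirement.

Full-scale range = 1.72 V − (-0.59 V) = 2.31 V.
Need 2^N ≥ 2.31 V / 0.684 mV = 3377 → N_min = 12.

12 bits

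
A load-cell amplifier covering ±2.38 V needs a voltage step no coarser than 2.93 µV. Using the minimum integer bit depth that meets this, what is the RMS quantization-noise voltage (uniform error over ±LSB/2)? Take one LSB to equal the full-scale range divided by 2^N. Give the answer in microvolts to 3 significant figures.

0.655 µV

Span: 2.38 V − (-2.38 V) = 4.76 V.
Need 2^N ≥ 4.76 V / 2.93 µV = 1.625e6 → N_min = 21.
One LSB is 4.76 V / 2097152 = 2.2697 µV.
V_rms = LSB/√12 = 0.655 µV.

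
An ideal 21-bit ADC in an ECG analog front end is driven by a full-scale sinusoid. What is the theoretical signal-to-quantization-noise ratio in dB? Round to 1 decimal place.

128.2 dB

Ideal quantization SNR: 6.02 × 21 + 1.76 dB = 128.2 dB.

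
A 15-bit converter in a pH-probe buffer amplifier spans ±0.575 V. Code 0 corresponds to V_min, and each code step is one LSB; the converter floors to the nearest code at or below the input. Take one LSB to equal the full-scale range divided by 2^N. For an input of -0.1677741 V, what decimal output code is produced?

Full-scale range = 0.575 V − (-0.575 V) = 1.15 V. LSB = 1.15 V / 2^15 ≈ 35.10 µV.
(V_in − V_min) × 2^15/range = (-0.1677741 − (-0.575)) × 32768/1.15 = 11603.459.
Floor → code = 11603.

11603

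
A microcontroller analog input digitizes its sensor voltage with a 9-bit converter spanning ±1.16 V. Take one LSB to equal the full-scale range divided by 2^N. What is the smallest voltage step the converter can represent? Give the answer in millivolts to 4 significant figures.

4.531 mV

The full-scale span is 1.16 − (-1.16) = 2.32 V.
There are 2^9 = 512 steps.
LSB = 2.32 V / 2^9 = 4.531 mV.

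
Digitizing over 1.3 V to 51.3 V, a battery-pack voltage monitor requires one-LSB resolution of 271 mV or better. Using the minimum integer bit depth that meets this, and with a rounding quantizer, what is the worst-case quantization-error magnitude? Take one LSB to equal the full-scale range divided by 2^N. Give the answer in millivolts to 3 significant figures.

Full-scale range = 51.3 V − (1.3 V) = 50 V.
50 V / 271 mV = 184.5. Since 2^7 = 128 and 2^8 = 256, N = 8.
Step size = 50/256 V = 195.31 mV.
|e|_max = LSB/2 = 97.7 mV.

97.7 mV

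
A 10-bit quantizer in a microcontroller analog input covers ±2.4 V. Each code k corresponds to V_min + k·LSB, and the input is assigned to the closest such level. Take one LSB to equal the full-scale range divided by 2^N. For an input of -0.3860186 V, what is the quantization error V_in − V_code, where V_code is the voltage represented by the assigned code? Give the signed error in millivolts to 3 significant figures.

−1.64 mV

Full-scale range = 2.4 V − (-2.4 V) = 4.8 V. LSB = 4.8 V / 2^10 ≈ 4.688 mV.
(V_in − V_min)/LSB = (-0.3860186 − (-2.4)) × 1024/4.8 = 429.6494 → nearest code k = 430.
Reconstructed level: -2.4 + 430 × 4.8/1024 V = -0.3843750000 V.
V_in − V_code = -0.3860186 − (-0.3843750000) = −1.64 mV.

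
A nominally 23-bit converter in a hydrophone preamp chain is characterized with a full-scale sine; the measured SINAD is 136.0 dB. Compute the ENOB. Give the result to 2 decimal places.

22.30 bits

(136.0 − 1.76) / 6.02 = 134.24/6.02 = 22.2990 effective bits.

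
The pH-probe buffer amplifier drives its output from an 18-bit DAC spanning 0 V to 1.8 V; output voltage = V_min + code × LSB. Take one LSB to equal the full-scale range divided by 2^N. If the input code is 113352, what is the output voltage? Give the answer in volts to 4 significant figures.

0.7783 V

V_FS = 1.8 V. LSB = 1.8 V / 2^18.
V_out = 0 + 113352 × (1.8/262144) V
      = 0 + 0.778326 = 0.778326 V.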